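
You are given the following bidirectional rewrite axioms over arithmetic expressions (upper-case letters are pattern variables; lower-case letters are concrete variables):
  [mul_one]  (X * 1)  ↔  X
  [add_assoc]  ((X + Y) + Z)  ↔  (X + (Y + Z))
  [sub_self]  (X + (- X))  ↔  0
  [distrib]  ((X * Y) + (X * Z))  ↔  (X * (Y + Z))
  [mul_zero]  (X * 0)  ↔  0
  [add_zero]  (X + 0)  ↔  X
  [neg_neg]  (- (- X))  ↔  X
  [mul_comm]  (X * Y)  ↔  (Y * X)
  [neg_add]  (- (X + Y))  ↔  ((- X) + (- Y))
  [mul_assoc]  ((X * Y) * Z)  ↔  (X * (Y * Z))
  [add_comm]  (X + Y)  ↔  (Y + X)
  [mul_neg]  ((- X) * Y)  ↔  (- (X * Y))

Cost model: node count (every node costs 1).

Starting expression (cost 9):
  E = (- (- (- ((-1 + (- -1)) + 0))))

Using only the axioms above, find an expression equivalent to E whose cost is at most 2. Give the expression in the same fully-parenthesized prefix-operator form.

(- 0)   [cost 2]

1. [sub_self →] (-1 + (- -1))  →  0;  E = (- (- (- (0 + 0))))
2. [neg_neg →] (- (- (- (0 + 0))))  →  (- (0 + 0))
3. [add_zero →] (0 + 0)  →  0;  cost 2 ≤ 2, done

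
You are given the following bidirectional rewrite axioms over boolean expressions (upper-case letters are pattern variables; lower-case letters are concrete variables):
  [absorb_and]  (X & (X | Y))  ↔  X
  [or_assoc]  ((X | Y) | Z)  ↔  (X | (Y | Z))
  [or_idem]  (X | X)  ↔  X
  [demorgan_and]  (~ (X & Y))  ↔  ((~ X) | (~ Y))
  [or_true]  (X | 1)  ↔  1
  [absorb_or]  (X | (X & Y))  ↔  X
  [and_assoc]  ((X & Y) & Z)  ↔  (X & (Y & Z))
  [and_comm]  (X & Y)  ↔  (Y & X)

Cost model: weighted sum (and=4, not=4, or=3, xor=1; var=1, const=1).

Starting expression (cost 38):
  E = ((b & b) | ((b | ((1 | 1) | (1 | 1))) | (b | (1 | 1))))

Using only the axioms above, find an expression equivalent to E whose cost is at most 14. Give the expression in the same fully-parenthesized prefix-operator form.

((b & b) | (b | 1))   [cost 14]

(1) ((1 | 1) | (1 | 1))  =[or_idem →]=  (1 | 1)    ⊢ ((b & b) | ((b | (1 | 1)) | (b | (1 | 1))))
(2) ((b | (1 | 1)) | (b | (1 | 1)))  =[or_idem →]=  (b | (1 | 1))    ⊢ ((b & b) | (b | (1 | 1)))
(3) (1 | 1)  =[or_idem →]=  1    ⊢ cost 14, within 14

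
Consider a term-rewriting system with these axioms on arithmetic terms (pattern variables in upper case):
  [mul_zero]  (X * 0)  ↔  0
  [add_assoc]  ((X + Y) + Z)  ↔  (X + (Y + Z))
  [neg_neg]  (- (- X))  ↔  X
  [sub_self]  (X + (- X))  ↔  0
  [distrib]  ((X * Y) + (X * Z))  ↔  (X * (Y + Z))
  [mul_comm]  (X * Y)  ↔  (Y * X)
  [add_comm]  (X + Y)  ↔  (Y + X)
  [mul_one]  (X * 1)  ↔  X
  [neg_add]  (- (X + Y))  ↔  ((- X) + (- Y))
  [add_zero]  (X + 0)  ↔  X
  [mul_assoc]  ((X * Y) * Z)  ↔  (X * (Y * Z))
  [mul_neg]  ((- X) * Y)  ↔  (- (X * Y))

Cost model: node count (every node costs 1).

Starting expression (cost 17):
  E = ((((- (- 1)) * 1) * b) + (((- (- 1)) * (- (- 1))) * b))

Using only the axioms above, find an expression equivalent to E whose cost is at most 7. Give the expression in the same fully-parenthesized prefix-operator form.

((1 * 1) * (b + b))   [cost 7]

1. [neg_neg →] (- (- 1))  →  1;  E = ((((- (- 1)) * 1) * b) + (((- (- 1)) * 1) * b))
2. [distrib →] ((((- (- 1)) * 1) * b) + (((- (- 1)) * 1) * b))  →  (((- (- 1)) * 1) * (b + b))
3. [neg_neg →] (- (- 1))  →  1;  cost 7 ≤ 7, done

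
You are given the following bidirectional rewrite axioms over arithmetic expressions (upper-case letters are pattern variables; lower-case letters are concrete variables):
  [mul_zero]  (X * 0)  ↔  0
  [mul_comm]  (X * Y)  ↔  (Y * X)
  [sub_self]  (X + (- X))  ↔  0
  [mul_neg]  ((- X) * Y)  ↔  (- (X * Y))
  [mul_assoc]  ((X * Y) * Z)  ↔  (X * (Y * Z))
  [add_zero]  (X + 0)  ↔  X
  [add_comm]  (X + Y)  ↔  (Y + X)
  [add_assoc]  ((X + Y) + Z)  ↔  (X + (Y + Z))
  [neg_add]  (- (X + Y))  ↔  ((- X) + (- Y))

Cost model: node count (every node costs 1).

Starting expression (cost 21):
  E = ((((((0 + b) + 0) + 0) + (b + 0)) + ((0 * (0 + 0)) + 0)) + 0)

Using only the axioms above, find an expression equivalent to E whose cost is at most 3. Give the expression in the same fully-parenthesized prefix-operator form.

(b + b)   [cost 3]

step 1: add_zero (→) rewrites (((0 + b) + 0) + 0) into ((0 + b) + 0), now (((((0 + b) + 0) + (b + 0)) + ((0 * (0 + 0)) + 0)) + 0)
step 2: add_comm (→) rewrites (0 + b) into (b + 0), now (((((b + 0) + 0) + (b + 0)) + ((0 * (0 + 0)) + 0)) + 0)
step 3: add_comm (→) rewrites (((b + 0) + 0) + (b + 0)) into ((b + 0) + ((b + 0) + 0)), now ((((b + 0) + ((b + 0) + 0)) + ((0 * (0 + 0)) + 0)) + 0)
step 4: add_zero (→) rewrites (b + 0) into b, now (((b + ((b + 0) + 0)) + ((0 * (0 + 0)) + 0)) + 0)
step 5: add_zero (→) rewrites (0 + 0) into 0, now (((b + ((b + 0) + 0)) + ((0 * 0) + 0)) + 0)
step 6: add_zero (→) rewrites ((0 * 0) + 0) into (0 * 0), now (((b + ((b + 0) + 0)) + (0 * 0)) + 0)
step 7: add_assoc (→) rewrites ((b + ((b + 0) + 0)) + (0 * 0)) into (b + (((b + 0) + 0) + (0 * 0))), now ((b + (((b + 0) + 0) + (0 * 0))) + 0)
step 8: add_comm (→) rewrites ((b + 0) + 0) into (0 + (b + 0)), now ((b + ((0 + (b + 0)) + (0 * 0))) + 0)
step 9: mul_zero (→) rewrites (0 * 0) into 0, now ((b + ((0 + (b + 0)) + 0)) + 0)
step 10: add_zero (→) rewrites ((b + ((0 + (b + 0)) + 0)) + 0) into (b + ((0 + (b + 0)) + 0))
step 11: add_zero (→) rewrites (b + 0) into b, now (b + ((0 + b) + 0))
step 12: add_comm (→) rewrites (0 + b) into (b + 0), now (b + ((b + 0) + 0))
step 13: add_zero (→) rewrites (b + 0) into b, now (b + (b + 0))
step 14: add_zero (→) rewrites (b + 0) into b, reaching cost 3 (bound 3)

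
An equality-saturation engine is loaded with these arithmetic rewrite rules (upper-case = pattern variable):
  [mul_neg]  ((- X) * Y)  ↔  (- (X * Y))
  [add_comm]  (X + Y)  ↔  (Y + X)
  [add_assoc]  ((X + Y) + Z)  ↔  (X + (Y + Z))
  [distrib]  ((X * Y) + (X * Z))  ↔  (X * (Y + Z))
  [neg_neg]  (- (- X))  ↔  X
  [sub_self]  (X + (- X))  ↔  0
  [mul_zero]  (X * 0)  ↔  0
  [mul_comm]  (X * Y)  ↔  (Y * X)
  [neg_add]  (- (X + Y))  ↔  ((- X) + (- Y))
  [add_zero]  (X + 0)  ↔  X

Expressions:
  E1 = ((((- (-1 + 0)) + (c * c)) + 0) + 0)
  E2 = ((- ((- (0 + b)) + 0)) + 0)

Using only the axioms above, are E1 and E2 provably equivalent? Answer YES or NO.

NO

All listed rules preserve value, hence provable equivalence implies equal values everywhere; look for a separating assignment.
b=0, c=0 gives E1 ↦ 1, E2 ↦ 0; values differ ⇒ not provably equivalent.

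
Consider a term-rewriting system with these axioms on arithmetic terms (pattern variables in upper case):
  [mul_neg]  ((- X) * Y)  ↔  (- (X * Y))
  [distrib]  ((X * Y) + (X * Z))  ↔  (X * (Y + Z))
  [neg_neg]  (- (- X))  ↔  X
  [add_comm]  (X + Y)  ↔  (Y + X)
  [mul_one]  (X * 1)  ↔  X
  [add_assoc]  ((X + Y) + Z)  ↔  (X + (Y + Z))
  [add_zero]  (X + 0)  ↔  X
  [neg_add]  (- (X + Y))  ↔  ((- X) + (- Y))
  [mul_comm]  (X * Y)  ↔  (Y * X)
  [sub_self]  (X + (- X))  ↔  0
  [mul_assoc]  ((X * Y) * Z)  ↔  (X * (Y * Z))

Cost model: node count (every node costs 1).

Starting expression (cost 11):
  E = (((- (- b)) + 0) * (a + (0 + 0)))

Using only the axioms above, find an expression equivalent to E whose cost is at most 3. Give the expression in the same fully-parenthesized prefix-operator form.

step 1: add_zero (→) rewrites ((- (- b)) + 0) into (- (- b)), now ((- (- b)) * (a + (0 + 0)))
step 2: add_zero (→) rewrites (0 + 0) into 0, now ((- (- b)) * (a + 0))
step 3: add_zero (→) rewrites (a + 0) into a, now ((- (- b)) * a)
step 4: neg_neg (→) rewrites (- (- b)) into b, reaching cost 3 (bound 3)

(b * a)   [cost 3]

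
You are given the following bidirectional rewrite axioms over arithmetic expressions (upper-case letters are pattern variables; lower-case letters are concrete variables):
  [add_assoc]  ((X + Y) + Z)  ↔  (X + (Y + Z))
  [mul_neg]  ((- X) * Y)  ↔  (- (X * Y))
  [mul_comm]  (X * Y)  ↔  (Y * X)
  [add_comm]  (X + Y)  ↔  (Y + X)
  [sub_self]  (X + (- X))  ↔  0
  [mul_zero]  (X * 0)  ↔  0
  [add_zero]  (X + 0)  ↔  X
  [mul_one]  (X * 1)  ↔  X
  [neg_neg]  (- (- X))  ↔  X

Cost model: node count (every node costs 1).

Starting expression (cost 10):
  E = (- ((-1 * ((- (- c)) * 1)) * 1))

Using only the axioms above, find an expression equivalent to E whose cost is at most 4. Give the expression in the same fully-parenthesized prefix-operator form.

(- (-1 * c))   [cost 4]

step 1: mul_one (→) rewrites ((-1 * ((- (- c)) * 1)) * 1) into (-1 * ((- (- c)) * 1)), now (- (-1 * ((- (- c)) * 1)))
step 2: mul_one (→) rewrites ((- (- c)) * 1) into (- (- c)), now (- (-1 * (- (- c))))
step 3: neg_neg (→) rewrites (- (- c)) into c, reaching cost 4 (bound 4)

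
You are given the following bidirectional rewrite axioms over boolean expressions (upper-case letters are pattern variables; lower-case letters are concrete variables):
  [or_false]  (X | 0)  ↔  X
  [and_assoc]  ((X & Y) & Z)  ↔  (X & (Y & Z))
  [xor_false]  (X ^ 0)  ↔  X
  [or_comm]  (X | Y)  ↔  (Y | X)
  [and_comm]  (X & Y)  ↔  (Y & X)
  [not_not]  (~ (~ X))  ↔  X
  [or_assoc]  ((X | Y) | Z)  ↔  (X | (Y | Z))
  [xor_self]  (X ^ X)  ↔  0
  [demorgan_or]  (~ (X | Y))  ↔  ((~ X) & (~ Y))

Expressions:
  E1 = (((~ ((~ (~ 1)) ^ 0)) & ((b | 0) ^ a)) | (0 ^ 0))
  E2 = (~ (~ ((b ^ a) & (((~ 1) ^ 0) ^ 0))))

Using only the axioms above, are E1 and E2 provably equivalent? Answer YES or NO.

step 1: xor_false (→) rewrites ((~ (~ 1)) ^ 0) into (~ (~ 1)), now (((~ (~ (~ 1))) & ((b | 0) ^ a)) | (0 ^ 0))
step 2: xor_false (→) rewrites (0 ^ 0) into 0, now (((~ (~ (~ 1))) & ((b | 0) ^ a)) | 0)
step 3: or_false (→) rewrites (b | 0) into b, now (((~ (~ (~ 1))) & (b ^ a)) | 0)
step 4: not_not (→) rewrites (~ (~ 1)) into 1, now (((~ 1) & (b ^ a)) | 0)
step 5: and_comm (→) rewrites ((~ 1) & (b ^ a)) into ((b ^ a) & (~ 1)), now (((b ^ a) & (~ 1)) | 0)
step 6: or_false (→) rewrites (((b ^ a) & (~ 1)) | 0) into ((b ^ a) & (~ 1))
step 7: xor_false (←) rewrites (~ 1) into ((~ 1) ^ 0), now ((b ^ a) & ((~ 1) ^ 0))
step 8: xor_false (←) rewrites (~ 1) into ((~ 1) ^ 0), now ((b ^ a) & (((~ 1) ^ 0) ^ 0))
step 9: not_not (←) rewrites ((b ^ a) & (((~ 1) ^ 0) ^ 0)) into (~ (~ ((b ^ a) & (((~ 1) ^ 0) ^ 0)))), which is E2

YES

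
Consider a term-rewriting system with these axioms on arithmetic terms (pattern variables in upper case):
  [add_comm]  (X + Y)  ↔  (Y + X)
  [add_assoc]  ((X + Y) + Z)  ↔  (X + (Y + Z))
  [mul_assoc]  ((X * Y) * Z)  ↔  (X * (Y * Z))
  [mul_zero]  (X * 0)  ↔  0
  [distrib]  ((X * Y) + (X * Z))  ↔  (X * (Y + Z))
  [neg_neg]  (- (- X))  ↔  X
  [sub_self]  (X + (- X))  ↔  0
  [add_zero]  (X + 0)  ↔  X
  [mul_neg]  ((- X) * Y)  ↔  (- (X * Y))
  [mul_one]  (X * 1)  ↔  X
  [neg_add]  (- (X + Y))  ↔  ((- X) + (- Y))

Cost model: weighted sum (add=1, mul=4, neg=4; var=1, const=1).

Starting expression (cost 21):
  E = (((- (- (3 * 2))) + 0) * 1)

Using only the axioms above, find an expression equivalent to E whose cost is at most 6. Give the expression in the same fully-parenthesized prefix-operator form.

1. [neg_neg →] (- (- (3 * 2)))  →  (3 * 2);  E = (((3 * 2) + 0) * 1)
2. [add_zero →] ((3 * 2) + 0)  →  (3 * 2);  E = ((3 * 2) * 1)
3. [mul_one →] ((3 * 2) * 1)  →  (3 * 2);  cost 6 ≤ 6, done

(3 * 2)   [cost 6]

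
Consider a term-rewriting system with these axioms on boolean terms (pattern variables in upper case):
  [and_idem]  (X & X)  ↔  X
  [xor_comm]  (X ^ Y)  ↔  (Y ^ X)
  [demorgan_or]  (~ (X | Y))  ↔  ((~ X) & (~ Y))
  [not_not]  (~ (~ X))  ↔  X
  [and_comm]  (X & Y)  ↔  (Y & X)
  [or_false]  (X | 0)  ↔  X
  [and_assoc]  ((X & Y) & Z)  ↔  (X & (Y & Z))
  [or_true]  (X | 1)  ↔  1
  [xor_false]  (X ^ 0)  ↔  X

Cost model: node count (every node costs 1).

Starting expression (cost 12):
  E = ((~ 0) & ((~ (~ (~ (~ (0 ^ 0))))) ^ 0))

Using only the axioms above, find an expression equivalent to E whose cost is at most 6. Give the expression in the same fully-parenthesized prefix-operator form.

1. [not_not →] (~ (~ (~ (0 ^ 0))))  →  (~ (0 ^ 0));  E = ((~ 0) & ((~ (~ (0 ^ 0))) ^ 0))
2. [xor_false →] (0 ^ 0)  →  0;  E = ((~ 0) & ((~ (~ 0)) ^ 0))
3. [not_not →] (~ (~ 0))  →  0;  cost 6 ≤ 6, done

((~ 0) & (0 ^ 0))   [cost 6]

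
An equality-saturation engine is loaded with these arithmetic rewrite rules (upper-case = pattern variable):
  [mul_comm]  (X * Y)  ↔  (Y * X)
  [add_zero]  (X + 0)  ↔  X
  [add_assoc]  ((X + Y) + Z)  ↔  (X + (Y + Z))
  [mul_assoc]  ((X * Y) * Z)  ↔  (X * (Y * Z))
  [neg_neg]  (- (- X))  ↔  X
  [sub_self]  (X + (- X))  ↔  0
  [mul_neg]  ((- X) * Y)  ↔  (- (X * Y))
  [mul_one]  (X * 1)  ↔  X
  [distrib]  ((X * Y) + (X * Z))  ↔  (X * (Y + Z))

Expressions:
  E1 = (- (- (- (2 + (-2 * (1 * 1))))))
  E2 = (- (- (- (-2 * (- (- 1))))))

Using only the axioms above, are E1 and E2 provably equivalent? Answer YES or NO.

All listed rules preserve value, hence provable equivalence implies equal values everywhere; look for a separating assignment.
the empty assignment (no variables occur) gives E1 ↦ 0, E2 ↦ 2; values differ ⇒ not provably equivalent.

NO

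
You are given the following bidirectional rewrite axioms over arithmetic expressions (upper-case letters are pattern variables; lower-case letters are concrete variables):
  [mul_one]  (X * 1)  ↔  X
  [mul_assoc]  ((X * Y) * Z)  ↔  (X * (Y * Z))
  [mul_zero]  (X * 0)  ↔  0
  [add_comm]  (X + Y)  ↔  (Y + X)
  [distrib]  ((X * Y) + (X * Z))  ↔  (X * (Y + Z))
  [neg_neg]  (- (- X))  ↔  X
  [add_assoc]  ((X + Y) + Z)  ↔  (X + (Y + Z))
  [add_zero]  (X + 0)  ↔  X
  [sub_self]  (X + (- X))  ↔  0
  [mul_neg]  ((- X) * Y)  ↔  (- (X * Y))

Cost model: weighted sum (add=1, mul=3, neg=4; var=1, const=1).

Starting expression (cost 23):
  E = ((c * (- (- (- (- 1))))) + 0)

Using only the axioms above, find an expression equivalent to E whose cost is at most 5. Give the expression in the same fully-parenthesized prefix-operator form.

(c * 1)   [cost 5]

(1) (- (- (- 1)))  =[neg_neg →]=  (- 1)    ⊢ ((c * (- (- 1))) + 0)
(2) (- (- 1))  =[neg_neg →]=  1    ⊢ ((c * 1) + 0)
(3) ((c * 1) + 0)  =[add_zero →]=  (c * 1)    ⊢ cost 5, within 5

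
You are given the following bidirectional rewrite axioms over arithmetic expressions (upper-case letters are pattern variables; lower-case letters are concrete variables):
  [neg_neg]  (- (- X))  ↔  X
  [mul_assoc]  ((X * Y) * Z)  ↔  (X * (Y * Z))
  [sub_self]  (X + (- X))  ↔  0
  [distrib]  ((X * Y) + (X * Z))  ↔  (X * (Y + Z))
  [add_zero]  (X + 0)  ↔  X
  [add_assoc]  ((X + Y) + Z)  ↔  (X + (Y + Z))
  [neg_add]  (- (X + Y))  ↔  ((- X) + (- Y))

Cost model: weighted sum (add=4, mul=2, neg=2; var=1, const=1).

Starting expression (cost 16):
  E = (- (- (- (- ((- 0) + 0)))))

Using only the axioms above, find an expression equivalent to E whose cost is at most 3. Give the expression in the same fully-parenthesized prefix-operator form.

step 1: add_zero (→) rewrites ((- 0) + 0) into (- 0), now (- (- (- (- (- 0)))))
step 2: neg_neg (→) rewrites (- (- (- 0))) into (- 0), now (- (- (- 0)))
step 3: neg_neg (→) rewrites (- (- (- 0))) into (- 0), reaching cost 3 (bound 3)

(- 0)   [cost 3]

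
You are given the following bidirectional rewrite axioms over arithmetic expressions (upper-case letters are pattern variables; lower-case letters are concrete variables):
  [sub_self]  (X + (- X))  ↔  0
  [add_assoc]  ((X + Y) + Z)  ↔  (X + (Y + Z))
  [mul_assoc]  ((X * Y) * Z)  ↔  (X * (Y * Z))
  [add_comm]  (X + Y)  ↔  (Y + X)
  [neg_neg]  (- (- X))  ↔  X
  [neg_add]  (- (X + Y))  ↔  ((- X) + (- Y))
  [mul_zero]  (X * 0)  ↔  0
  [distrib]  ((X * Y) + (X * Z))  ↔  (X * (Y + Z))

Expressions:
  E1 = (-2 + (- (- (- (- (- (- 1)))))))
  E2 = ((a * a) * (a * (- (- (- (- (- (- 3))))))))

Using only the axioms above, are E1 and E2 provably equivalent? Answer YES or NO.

The axioms are sound identities: if E1 ↔* E2 then E1 and E2 evaluate identically under any assignment.
Under a=0: E1 evaluates to -1, E2 to 0. Distinct ⇒ no rewrite sequence connects them.

NO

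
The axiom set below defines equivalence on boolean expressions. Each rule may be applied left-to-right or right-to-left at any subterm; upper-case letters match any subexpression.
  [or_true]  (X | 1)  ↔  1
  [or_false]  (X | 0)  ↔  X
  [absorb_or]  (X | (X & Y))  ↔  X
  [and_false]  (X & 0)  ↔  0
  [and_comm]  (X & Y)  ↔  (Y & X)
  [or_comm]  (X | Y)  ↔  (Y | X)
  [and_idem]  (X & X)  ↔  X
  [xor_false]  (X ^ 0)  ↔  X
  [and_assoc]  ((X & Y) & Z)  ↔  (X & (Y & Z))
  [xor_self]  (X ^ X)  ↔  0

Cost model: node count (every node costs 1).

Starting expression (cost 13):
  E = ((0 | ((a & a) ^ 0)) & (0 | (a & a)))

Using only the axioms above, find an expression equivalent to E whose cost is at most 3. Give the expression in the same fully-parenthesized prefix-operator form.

(0 | a)   [cost 3]

(1) ((a & a) ^ 0)  =[xor_false →]=  (a & a)    ⊢ ((0 | (a & a)) & (0 | (a & a)))
(2) ((0 | (a & a)) & (0 | (a & a)))  =[and_idem →]=  (0 | (a & a))
(3) (a & a)  =[and_idem →]=  a    ⊢ cost 3, within 3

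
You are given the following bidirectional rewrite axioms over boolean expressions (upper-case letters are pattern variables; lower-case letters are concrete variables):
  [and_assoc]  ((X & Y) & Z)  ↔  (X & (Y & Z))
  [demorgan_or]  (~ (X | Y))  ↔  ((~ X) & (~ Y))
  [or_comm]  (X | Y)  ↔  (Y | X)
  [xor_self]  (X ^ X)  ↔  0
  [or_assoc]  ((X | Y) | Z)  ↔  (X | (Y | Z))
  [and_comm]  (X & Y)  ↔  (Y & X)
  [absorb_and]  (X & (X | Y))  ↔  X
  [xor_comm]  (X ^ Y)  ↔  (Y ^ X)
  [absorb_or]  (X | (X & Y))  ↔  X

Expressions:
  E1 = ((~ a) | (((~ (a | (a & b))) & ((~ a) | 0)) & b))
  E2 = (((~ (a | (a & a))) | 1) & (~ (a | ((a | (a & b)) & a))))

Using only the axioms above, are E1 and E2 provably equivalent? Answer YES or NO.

1. [absorb_or →] (a | (a & b))  →  a;  E1 = ((~ a) | (((~ a) & ((~ a) | 0)) & b))
2. [absorb_and →] ((~ a) & ((~ a) | 0))  →  (~ a);  E1 = ((~ a) | ((~ a) & b))
3. [absorb_or →] ((~ a) | ((~ a) & b))  →  (~ a)
4. [absorb_and ←] (~ a)  →  ((~ a) & ((~ a) | 1))
5. [and_comm →] ((~ a) & ((~ a) | 1))  →  (((~ a) | 1) & (~ a))
6. [absorb_or ←] a  →  (a | (a & a));  E1 = (((~ a) | 1) & (~ (a | (a & a))))
7. [absorb_or ←] a  →  (a | (a & a));  E1 = (((~ (a | (a & a))) | 1) & (~ (a | (a & a))))
8. [absorb_or ←] a  →  (a | (a & b));  this is E2

YES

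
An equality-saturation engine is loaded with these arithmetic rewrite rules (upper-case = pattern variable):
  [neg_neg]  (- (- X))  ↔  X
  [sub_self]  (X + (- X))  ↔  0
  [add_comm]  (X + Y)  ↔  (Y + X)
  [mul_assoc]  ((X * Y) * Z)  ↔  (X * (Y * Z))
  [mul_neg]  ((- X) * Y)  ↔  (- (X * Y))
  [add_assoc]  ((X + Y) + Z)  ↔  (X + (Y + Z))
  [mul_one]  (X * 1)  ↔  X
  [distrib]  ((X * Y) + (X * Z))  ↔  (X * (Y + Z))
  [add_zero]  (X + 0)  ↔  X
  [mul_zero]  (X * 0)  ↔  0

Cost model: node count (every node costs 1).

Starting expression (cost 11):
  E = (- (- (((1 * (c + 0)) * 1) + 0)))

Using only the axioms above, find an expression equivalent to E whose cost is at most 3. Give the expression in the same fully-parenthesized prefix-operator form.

(1) (c + 0)  =[add_zero →]=  c    ⊢ (- (- (((1 * c) * 1) + 0)))
(2) (((1 * c) * 1) + 0)  =[add_zero →]=  ((1 * c) * 1)    ⊢ (- (- ((1 * c) * 1)))
(3) (- (- ((1 * c) * 1)))  =[neg_neg →]=  ((1 * c) * 1)
(4) ((1 * c) * 1)  =[mul_one →]=  (1 * c)    ⊢ cost 3, within 3

(1 * c)   [cost 3]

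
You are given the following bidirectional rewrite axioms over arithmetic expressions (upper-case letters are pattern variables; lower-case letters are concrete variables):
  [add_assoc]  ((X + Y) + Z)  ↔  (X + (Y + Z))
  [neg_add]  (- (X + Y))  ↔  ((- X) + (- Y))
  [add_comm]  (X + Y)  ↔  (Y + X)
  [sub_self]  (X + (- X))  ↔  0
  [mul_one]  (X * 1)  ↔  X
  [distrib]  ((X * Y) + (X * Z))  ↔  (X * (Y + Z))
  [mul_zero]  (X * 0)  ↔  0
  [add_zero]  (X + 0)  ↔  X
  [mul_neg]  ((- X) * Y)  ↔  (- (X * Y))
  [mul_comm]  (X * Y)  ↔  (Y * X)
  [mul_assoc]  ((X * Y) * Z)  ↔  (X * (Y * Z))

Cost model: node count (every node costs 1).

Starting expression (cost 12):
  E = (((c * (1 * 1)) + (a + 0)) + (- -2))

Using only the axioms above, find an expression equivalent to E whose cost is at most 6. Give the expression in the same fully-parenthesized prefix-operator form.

1. [add_zero →] (a + 0)  →  a;  E = (((c * (1 * 1)) + a) + (- -2))
2. [mul_one →] (1 * 1)  →  1;  E = (((c * 1) + a) + (- -2))
3. [mul_one →] (c * 1)  →  c;  cost 6 ≤ 6, done

((c + a) + (- -2))   [cost 6]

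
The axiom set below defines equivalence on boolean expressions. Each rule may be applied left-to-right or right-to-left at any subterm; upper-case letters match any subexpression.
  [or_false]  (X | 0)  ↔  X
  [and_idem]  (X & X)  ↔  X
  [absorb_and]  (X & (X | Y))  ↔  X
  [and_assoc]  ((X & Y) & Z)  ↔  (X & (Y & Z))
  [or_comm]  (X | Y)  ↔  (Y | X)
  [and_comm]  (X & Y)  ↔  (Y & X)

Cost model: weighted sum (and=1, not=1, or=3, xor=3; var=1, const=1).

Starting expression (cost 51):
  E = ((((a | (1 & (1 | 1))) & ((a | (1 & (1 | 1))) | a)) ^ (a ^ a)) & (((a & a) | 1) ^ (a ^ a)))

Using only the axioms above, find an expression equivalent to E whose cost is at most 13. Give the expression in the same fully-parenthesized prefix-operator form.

step 1: absorb_and (→) rewrites ((a | (1 & (1 | 1))) & ((a | (1 & (1 | 1))) | a)) into (a | (1 & (1 | 1))), now (((a | (1 & (1 | 1))) ^ (a ^ a)) & (((a & a) | 1) ^ (a ^ a)))
step 2: and_idem (→) rewrites (a & a) into a, now (((a | (1 & (1 | 1))) ^ (a ^ a)) & ((a | 1) ^ (a ^ a)))
step 3: absorb_and (→) rewrites (1 & (1 | 1)) into 1, now (((a | 1) ^ (a ^ a)) & ((a | 1) ^ (a ^ a)))
step 4: and_idem (→) rewrites (((a | 1) ^ (a ^ a)) & ((a | 1) ^ (a ^ a))) into ((a | 1) ^ (a ^ a)), reaching cost 13 (bound 13)

((a | 1) ^ (a ^ a))   [cost 13]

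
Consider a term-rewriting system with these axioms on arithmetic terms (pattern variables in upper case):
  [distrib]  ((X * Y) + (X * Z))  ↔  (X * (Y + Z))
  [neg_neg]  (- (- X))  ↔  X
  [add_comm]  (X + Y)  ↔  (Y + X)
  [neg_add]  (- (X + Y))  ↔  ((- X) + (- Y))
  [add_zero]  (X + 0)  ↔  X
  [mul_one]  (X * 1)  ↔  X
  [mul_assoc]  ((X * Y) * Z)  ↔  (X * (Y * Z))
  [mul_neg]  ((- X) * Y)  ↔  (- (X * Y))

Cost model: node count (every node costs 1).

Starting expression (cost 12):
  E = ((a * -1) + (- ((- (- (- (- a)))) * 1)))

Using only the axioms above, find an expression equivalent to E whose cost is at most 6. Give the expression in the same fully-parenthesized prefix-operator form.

((a * -1) + (- a))   [cost 6]

(1) ((- (- (- (- a)))) * 1)  =[mul_one →]=  (- (- (- (- a))))    ⊢ ((a * -1) + (- (- (- (- (- a))))))
(2) (- (- (- (- a))))  =[neg_neg →]=  (- (- a))    ⊢ ((a * -1) + (- (- (- a))))
(3) (- (- a))  =[neg_neg →]=  a    ⊢ cost 6, within 6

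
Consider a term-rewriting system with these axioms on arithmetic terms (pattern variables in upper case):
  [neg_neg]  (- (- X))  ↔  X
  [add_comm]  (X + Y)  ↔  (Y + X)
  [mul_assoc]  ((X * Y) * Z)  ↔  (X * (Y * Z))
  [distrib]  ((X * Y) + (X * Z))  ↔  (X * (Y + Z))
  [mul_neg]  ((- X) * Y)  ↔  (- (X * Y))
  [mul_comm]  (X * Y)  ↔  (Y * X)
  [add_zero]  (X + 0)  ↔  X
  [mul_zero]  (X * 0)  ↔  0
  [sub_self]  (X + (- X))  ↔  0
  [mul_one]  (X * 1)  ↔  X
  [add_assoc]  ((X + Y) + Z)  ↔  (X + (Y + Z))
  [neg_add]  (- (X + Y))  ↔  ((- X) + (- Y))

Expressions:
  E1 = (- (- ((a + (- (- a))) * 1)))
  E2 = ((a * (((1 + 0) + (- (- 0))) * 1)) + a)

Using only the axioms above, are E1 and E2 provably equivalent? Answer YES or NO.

step 1: neg_neg (→) rewrites (- (- a)) into a, now (- (- ((a + a) * 1)))
step 2: mul_one (→) rewrites ((a + a) * 1) into (a + a), now (- (- (a + a)))
step 3: neg_neg (→) rewrites (- (- (a + a))) into (a + a)
step 4: mul_one (←) rewrites a into (a * 1), now ((a * 1) + a)
step 5: mul_one (←) rewrites 1 into (1 * 1), now ((a * (1 * 1)) + a)
step 6: add_zero (←) rewrites 1 into (1 + 0), now ((a * ((1 + 0) * 1)) + a)
step 7: add_zero (←) rewrites 1 into (1 + 0), now ((a * (((1 + 0) + 0) * 1)) + a)
step 8: neg_neg (←) rewrites 0 into (- (- 0)), which is E2

YES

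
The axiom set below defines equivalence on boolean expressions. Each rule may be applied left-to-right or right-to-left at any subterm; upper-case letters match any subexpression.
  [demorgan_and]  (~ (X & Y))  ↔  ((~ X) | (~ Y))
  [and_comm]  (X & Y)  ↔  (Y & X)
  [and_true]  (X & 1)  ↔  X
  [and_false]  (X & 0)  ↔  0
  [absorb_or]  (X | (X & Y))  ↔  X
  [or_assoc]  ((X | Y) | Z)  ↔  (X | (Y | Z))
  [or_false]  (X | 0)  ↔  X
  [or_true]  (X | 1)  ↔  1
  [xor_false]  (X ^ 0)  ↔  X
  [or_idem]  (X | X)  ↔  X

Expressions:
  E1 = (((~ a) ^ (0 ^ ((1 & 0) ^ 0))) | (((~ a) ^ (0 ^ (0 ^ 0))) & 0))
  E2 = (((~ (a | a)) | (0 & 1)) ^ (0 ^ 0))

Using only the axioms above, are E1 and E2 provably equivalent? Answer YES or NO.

YES

(1) (1 & 0)  =[and_false →]=  0    ⊢ (((~ a) ^ (0 ^ (0 ^ 0))) | (((~ a) ^ (0 ^ (0 ^ 0))) & 0))
(2) (((~ a) ^ (0 ^ (0 ^ 0))) | (((~ a) ^ (0 ^ (0 ^ 0))) & 0))  =[absorb_or →]=  ((~ a) ^ (0 ^ (0 ^ 0)))
(3) (0 ^ 0)  =[xor_false →]=  0    ⊢ ((~ a) ^ (0 ^ 0))
(4) (~ a)  =[or_false ←]=  ((~ a) | 0)    ⊢ (((~ a) | 0) ^ (0 ^ 0))
(5) 0  =[and_true ←]=  (0 & 1)    ⊢ (((~ a) | (0 & 1)) ^ (0 ^ 0))
(6) a  =[or_idem ←]=  (a | a)    ⊢ E2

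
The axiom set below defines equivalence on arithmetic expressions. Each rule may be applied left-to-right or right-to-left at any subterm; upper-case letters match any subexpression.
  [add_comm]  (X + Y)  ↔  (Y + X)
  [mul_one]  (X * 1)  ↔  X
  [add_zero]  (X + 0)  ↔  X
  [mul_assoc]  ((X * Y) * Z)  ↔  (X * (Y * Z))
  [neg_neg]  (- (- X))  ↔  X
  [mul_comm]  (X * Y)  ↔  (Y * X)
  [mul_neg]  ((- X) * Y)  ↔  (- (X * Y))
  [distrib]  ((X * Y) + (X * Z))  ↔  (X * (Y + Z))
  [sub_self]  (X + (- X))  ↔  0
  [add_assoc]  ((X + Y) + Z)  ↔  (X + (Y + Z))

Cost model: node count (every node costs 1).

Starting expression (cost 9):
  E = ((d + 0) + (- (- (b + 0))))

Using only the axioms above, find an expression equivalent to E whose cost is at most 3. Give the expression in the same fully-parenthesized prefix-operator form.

(d + b)   [cost 3]

(1) (- (- (b + 0)))  =[neg_neg →]=  (b + 0)    ⊢ ((d + 0) + (b + 0))
(2) (d + 0)  =[add_zero →]=  d    ⊢ (d + (b + 0))
(3) (b + 0)  =[add_zero →]=  b    ⊢ cost 3, within 3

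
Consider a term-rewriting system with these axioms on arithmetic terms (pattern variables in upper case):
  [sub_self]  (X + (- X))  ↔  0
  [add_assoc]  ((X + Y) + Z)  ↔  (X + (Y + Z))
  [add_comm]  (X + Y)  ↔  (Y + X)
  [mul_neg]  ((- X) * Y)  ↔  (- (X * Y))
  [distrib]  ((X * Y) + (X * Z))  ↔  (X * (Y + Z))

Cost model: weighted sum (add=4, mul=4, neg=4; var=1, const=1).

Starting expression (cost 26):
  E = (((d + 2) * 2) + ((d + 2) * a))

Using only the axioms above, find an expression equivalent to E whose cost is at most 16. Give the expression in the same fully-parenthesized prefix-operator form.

step 1: add_comm (→) rewrites (d + 2) into (2 + d), now (((d + 2) * 2) + ((2 + d) * a))
step 2: add_comm (→) rewrites (d + 2) into (2 + d), now (((2 + d) * 2) + ((2 + d) * a))
step 3: add_comm (→) rewrites (2 + d) into (d + 2), now (((2 + d) * 2) + ((d + 2) * a))
step 4: add_comm (→) rewrites (((2 + d) * 2) + ((d + 2) * a)) into (((d + 2) * a) + ((2 + d) * 2))
step 5: add_comm (→) rewrites (d + 2) into (2 + d), now (((2 + d) * a) + ((2 + d) * 2))
step 6: add_comm (→) rewrites (2 + d) into (d + 2), now (((2 + d) * a) + ((d + 2) * 2))
step 7: add_comm (→) rewrites (2 + d) into (d + 2), now (((d + 2) * a) + ((d + 2) * 2))
step 8: distrib (→) rewrites (((d + 2) * a) + ((d + 2) * 2)) into ((d + 2) * (a + 2)), reaching cost 16 (bound 16)

((d + 2) * (a + 2))   [cost 16]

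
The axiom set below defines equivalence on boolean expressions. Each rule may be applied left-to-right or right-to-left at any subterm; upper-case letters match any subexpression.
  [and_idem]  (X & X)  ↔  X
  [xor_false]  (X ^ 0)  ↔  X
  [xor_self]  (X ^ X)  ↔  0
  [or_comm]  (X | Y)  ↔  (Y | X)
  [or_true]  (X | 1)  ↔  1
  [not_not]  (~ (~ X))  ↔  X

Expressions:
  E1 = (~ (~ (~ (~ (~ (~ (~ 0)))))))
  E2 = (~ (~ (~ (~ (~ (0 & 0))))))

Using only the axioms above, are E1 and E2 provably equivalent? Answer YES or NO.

step 1: not_not (→) rewrites (~ (~ (~ (~ (~ (~ 0)))))) into (~ (~ (~ (~ 0)))), now (~ (~ (~ (~ (~ 0)))))
step 2: not_not (→) rewrites (~ (~ (~ (~ 0)))) into (~ (~ 0)), now (~ (~ (~ 0)))
step 3: and_idem (←) rewrites 0 into (0 & 0), now (~ (~ (~ (0 & 0))))
step 4: not_not (←) rewrites (0 & 0) into (~ (~ (0 & 0))), which is E2

YES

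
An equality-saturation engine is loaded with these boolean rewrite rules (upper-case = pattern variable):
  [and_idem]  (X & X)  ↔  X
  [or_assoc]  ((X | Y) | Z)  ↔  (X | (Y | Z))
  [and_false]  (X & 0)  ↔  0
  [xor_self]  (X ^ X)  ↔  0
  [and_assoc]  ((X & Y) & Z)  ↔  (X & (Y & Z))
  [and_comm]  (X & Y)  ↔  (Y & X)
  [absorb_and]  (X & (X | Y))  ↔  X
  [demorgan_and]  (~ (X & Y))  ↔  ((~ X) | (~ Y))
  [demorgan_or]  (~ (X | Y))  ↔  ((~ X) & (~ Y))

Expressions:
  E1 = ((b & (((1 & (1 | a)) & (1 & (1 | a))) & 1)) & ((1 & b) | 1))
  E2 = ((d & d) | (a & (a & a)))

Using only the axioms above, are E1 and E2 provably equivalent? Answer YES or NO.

NO

The axioms are sound identities: if E1 ↔* E2 then E1 and E2 evaluate identically under any assignment.
Under a=0, b=0, d=1: E1 evaluates to 0, E2 to 1. Distinct ⇒ no rewrite sequence connects them.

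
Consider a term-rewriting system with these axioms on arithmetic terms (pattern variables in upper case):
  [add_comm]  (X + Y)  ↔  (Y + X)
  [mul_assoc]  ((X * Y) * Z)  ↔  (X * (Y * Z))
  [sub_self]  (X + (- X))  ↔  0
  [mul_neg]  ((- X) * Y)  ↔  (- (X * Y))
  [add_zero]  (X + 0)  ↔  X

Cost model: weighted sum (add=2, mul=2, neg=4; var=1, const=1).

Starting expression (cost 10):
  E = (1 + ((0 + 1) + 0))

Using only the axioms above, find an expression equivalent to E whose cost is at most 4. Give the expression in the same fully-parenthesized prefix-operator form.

step 1: add_comm (→) rewrites (0 + 1) into (1 + 0), now (1 + ((1 + 0) + 0))
step 2: add_zero (→) rewrites ((1 + 0) + 0) into (1 + 0), now (1 + (1 + 0))
step 3: add_zero (→) rewrites (1 + 0) into 1, reaching cost 4 (bound 4)

(1 + 1)   [cost 4]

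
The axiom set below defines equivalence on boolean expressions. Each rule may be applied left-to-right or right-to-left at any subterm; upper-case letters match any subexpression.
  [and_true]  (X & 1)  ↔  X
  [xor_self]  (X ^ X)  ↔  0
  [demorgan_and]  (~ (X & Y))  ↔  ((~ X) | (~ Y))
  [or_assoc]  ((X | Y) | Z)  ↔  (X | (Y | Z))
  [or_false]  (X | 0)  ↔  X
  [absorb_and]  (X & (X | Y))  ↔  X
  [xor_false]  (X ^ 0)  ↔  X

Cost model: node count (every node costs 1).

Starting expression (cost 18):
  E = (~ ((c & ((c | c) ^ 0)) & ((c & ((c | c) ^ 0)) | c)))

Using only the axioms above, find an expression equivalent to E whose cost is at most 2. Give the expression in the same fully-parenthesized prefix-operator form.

(~ c)   [cost 2]

(1) ((c & ((c | c) ^ 0)) & ((c & ((c | c) ^ 0)) | c))  =[absorb_and →]=  (c & ((c | c) ^ 0))    ⊢ (~ (c & ((c | c) ^ 0)))
(2) ((c | c) ^ 0)  =[xor_false →]=  (c | c)    ⊢ (~ (c & (c | c)))
(3) (c & (c | c))  =[absorb_and →]=  c    ⊢ cost 2, within 2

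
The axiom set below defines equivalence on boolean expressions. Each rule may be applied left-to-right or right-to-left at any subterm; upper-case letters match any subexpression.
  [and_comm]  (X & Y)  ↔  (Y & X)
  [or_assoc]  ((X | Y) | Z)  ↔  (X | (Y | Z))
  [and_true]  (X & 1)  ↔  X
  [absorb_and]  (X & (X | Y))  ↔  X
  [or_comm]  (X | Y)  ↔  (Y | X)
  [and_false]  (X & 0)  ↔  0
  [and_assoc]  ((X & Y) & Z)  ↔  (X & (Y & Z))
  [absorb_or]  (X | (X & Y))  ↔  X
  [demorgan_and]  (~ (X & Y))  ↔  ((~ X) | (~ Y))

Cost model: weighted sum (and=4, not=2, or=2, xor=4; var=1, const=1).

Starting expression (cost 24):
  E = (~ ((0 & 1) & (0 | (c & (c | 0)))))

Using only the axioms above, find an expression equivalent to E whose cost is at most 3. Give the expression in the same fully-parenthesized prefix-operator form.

(~ 0)   [cost 3]

step 1: absorb_and (→) rewrites (c & (c | 0)) into c, now (~ ((0 & 1) & (0 | c)))
step 2: and_true (→) rewrites (0 & 1) into 0, now (~ (0 & (0 | c)))
step 3: absorb_and (→) rewrites (0 & (0 | c)) into 0, reaching cost 3 (bound 3)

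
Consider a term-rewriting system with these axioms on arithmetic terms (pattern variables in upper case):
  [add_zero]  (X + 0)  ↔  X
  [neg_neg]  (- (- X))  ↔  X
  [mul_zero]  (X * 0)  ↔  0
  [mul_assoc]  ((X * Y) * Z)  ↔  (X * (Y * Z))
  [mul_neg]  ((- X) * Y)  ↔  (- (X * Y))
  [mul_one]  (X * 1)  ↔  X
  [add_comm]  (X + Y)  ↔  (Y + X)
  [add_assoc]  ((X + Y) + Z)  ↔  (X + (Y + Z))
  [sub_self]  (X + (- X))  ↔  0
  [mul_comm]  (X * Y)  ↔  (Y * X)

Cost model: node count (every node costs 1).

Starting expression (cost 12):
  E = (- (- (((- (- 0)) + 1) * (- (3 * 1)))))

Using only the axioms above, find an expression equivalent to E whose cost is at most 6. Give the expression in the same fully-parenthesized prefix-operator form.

((0 + 1) * (- 3))   [cost 6]

step 1: neg_neg (→) rewrites (- (- (((- (- 0)) + 1) * (- (3 * 1))))) into (((- (- 0)) + 1) * (- (3 * 1)))
step 2: mul_one (→) rewrites (3 * 1) into 3, now (((- (- 0)) + 1) * (- 3))
step 3: neg_neg (→) rewrites (- (- 0)) into 0, reaching cost 6 (bound 6)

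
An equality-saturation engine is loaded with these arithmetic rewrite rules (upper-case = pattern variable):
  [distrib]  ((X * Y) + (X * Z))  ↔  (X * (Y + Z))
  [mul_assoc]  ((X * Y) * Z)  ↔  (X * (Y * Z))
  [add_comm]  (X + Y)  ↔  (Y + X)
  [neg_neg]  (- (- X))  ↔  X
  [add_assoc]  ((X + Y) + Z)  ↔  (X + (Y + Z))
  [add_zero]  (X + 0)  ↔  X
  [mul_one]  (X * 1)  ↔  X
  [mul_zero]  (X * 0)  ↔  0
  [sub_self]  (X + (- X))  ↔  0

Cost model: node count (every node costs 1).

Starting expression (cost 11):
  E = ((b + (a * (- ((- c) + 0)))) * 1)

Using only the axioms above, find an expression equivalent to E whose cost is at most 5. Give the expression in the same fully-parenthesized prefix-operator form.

(b + (a * c))   [cost 5]

(1) ((b + (a * (- ((- c) + 0)))) * 1)  =[mul_one →]=  (b + (a * (- ((- c) + 0))))
(2) ((- c) + 0)  =[add_zero →]=  (- c)    ⊢ (b + (a * (- (- c))))
(3) (- (- c))  =[neg_neg →]=  c    ⊢ cost 5, within 5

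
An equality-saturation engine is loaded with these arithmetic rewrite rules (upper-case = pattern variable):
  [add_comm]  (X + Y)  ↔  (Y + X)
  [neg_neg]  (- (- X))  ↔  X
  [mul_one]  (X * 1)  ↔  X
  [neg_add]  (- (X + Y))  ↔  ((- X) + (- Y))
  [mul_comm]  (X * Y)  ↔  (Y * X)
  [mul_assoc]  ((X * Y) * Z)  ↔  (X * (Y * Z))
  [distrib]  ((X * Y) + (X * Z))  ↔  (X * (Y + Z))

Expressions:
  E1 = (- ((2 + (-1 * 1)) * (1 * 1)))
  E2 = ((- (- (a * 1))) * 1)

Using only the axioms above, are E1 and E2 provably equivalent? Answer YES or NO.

NO

Every axiom is a valid identity, so a rewrite proof would force E1 and E2 to agree under every assignment.
At a=0: E1 = -1 but E2 = 0; they differ, so no derivation exists.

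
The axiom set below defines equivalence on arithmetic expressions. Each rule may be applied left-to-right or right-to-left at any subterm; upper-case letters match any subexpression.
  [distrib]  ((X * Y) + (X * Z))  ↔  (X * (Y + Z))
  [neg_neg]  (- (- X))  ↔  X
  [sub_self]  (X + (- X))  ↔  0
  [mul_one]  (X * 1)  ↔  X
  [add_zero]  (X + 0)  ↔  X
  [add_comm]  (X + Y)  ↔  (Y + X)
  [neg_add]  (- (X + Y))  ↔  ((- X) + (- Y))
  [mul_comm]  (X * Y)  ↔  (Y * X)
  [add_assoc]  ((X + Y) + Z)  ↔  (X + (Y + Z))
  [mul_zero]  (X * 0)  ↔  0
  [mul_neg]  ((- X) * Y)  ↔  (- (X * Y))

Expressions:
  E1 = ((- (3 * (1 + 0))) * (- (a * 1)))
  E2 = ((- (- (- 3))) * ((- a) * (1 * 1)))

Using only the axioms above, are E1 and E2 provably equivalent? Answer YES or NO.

step 1: add_zero (→) rewrites (1 + 0) into 1, now ((- (3 * 1)) * (- (a * 1)))
step 2: mul_one (→) rewrites (3 * 1) into 3, now ((- 3) * (- (a * 1)))
step 3: mul_one (→) rewrites (a * 1) into a, now ((- 3) * (- a))
step 4: mul_one (←) rewrites (- a) into ((- a) * 1), now ((- 3) * ((- a) * 1))
step 5: neg_neg (←) rewrites 3 into (- (- 3)), now ((- (- (- 3))) * ((- a) * 1))
step 6: mul_one (←) rewrites 1 into (1 * 1), which is E2

YES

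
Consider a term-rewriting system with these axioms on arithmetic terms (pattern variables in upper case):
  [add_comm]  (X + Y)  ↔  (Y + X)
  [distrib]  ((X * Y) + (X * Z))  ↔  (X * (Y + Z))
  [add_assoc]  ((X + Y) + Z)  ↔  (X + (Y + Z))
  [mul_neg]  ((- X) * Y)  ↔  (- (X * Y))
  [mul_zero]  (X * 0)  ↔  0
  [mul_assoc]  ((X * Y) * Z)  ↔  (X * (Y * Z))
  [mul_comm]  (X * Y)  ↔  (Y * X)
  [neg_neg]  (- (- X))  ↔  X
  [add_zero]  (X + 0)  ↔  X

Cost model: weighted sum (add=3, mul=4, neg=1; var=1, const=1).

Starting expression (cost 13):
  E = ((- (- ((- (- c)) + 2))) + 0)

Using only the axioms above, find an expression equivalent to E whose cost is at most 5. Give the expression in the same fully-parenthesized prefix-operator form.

1. [add_zero →] ((- (- ((- (- c)) + 2))) + 0)  →  (- (- ((- (- c)) + 2)))
2. [neg_neg →] (- (- c))  →  c;  E = (- (- (c + 2)))
3. [neg_neg →] (- (- (c + 2)))  →  (c + 2);  cost 5 ≤ 5, done

(c + 2)   [cost 5]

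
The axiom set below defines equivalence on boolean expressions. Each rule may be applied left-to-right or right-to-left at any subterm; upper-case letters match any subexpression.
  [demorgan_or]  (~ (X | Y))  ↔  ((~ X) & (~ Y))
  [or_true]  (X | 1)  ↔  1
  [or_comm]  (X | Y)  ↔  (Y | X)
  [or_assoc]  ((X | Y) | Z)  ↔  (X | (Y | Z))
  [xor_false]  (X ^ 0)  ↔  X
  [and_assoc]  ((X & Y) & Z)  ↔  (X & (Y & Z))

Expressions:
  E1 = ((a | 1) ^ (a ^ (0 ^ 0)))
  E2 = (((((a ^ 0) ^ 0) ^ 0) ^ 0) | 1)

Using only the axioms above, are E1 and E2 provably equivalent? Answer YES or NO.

NO

All listed rules preserve value, hence provable equivalence implies equal values everywhere; look for a separating assignment.
a=1 gives E1 ↦ 0, E2 ↦ 1; values differ ⇒ not provably equivalent.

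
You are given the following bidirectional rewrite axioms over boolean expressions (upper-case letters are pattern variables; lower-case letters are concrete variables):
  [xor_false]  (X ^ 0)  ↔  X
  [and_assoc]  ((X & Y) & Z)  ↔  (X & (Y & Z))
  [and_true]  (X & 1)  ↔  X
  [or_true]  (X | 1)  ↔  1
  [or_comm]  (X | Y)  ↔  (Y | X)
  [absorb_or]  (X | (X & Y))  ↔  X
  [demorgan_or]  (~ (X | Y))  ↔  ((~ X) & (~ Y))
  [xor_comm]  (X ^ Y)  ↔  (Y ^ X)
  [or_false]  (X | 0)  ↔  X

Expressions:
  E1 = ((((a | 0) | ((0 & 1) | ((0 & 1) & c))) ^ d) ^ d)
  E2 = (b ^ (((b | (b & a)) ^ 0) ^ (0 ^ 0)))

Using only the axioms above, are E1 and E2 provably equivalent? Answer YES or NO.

NO

The axioms are sound identities: if E1 ↔* E2 then E1 and E2 evaluate identically under any assignment.
Under a=1, b=0, c=0, d=0: E1 evaluates to 1, E2 to 0. Distinct ⇒ no rewrite sequence connects them.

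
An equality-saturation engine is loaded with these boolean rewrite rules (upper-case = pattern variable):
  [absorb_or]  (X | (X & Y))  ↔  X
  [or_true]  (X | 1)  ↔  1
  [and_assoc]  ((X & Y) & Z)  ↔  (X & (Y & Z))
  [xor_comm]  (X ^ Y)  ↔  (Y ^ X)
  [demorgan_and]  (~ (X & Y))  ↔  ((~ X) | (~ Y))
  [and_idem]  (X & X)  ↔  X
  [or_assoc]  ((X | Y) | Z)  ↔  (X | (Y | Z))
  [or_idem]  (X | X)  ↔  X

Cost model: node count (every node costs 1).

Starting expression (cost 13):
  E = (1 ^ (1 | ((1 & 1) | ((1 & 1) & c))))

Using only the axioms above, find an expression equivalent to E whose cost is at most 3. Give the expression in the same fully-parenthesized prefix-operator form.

1. [absorb_or →] ((1 & 1) | ((1 & 1) & c))  →  (1 & 1);  E = (1 ^ (1 | (1 & 1)))
2. [and_idem →] (1 & 1)  →  1;  E = (1 ^ (1 | 1))
3. [or_idem →] (1 | 1)  →  1;  cost 3 ≤ 3, done

(1 ^ 1)   [cost 3]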